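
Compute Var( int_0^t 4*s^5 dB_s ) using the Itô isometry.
Var = 16*t^11/11

The Itô integral of a deterministic integrand f(s) has mean 0 because each increment f(s) * (B_{s+ds} - B_s) has mean 0. By the Itô isometry:
  Var( int_0^t f(s) dB_s ) = E[ (int_0^t f(s) dB_s)^2 ] = int_0^t f(s)^2 ds.
Here f(s) = 4*s^5, so f(s)^2 = 16*s^10. Integrate:
  int_0^t (16*s^10) ds = 16*t^11/11.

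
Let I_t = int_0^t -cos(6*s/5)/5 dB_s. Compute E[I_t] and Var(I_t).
E[I_t] = 0; Var(I_t) = t/50 + sin(12*t/5)/120

The Itô integral of a deterministic integrand f(s) has mean 0 because each increment f(s) * (B_{s+ds} - B_s) has mean 0. By the Itô isometry:
  Var( int_0^t f(s) dB_s ) = E[ (int_0^t f(s) dB_s)^2 ] = int_0^t f(s)^2 ds.
Here f(s) = -cos(6*s/5)/5, so f(s)^2 = cos(6*s/5)^2/25. Integrate:
  int_0^t (cos(6*s/5)^2/25) ds = t/50 + sin(12*t/5)/120.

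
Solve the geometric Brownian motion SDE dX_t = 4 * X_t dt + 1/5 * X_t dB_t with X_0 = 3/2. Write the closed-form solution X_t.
X_t = 3/2 * exp((199/50) * t + (1/5) * B_t)

For GBM dX = mu X dt + sigma X dB with X_0 = x_0, apply Itô to Y = log X: dY = (mu - sigma^2/2) dt + sigma dB, so Y_t = log(x_0) + (mu - sigma^2/2) t + sigma B_t and hence X_t = x_0 * exp((mu - sigma^2/2) t + sigma B_t).
With mu = 4, sigma = 1/5, x_0 = 3/2, this gives:
  X_t = 3/2 * exp((199/50) * t + (1/5) * B_t).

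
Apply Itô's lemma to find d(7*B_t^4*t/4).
d(7*B_t^4*t/4) = (7*B_t^2*(B_t^2 + 6*t)/4) dt + (7*B_t^3*t) dB_t

Itô's formula for f(t, x): d f(t, B_t) = (f_t + (1/2) f_xx) dt + f_x dB_t. Compute partials of f(t, x) = 7*t*x^4/4:
  f_t(t,x)  = 7*x^4/4
  f_x(t,x)  = 7*t*x^3
  f_xx(t,x) = 21*t*x^2
Assemble drift = f_t + (1/2) f_xx = 7*x^2*(6*t + x^2)/4 and diffusion = f_x = 7*t*x^3. Substituting x = B_t:
  d(7*B_t^4*t/4) = (7*B_t^2*(B_t^2 + 6*t)/4) dt + (7*B_t^3*t) dB_t.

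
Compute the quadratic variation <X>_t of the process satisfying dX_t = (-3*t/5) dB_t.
<X>_t = 3*t^3/25

For an Itô process dX_t = a(t) dt + b(t) dB_t, the quadratic variation is <X>_t = int_0^t b(s)^2 ds (the drift term does not contribute). Here b(s) = -3*s/5, so
  b(s)^2 = 9*s^2/25.
Integrating from 0 to t:
  <X>_t = int_0^t (9*s^2/25) ds = 3*t^3/25.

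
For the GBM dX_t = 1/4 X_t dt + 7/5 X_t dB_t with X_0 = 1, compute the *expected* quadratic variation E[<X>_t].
E[<X>_t] = 98*exp(123*t/50)/123 - 98/123

<X>_t = int_0^t ((7/5) * X_s)^2 ds. Taking expectation inside the integral: E[<X>_t] = (7/5)^2 * int_0^t E[X_s^2] ds. For GBM, E[X_s^2] = x_0^2 * exp((2 mu + sigma^2) s). Integrating:
  E[<X>_t] = (7/5)^2 * 1^2 * (exp((2*(1/4) + (7/5)^2) t) - 1) / (2*(1/4) + (7/5)^2)
           = (7/5)^2 * 1^2 * (exp((123/50) t) - 1) / (123/50) = 98*exp(123*t/50)/123 - 98/123.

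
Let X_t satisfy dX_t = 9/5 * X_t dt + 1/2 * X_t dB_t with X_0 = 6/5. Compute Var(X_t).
Var(X_t) = 36*(exp(t/4) - 1)*exp(18*t/5)/25

For GBM dX = mu X dt + sigma X dB with X_0 = x_0, apply Itô to Y = log X: dY = (mu - sigma^2/2) dt + sigma dB, so Y_t = log(x_0) + (mu - sigma^2/2) t + sigma B_t and hence X_t = x_0 * exp((mu - sigma^2/2) t + sigma B_t).
With mu = 9/5, sigma = 1/2, x_0 = 6/5, this gives:
  X_t = 6/5 * exp((67/40) * t + (1/2) * B_t).
Since sigma*B_t ~ Normal(0, sigma^2 t), E[exp(sigma*B_t)] = exp(sigma^2 t / 2); so E[X_t] = x_0 * exp((mu - sigma^2/2) t) * exp(sigma^2 t / 2) = x_0 * exp(mu t) = 6*exp(9*t/5)/5.
Var(X_t) = E[X_t^2] - (E[X_t])^2 = x_0^2 * exp(2 mu t) * (exp(sigma^2 t) - 1) = 36*(exp(t/4) - 1)*exp(18*t/5)/25.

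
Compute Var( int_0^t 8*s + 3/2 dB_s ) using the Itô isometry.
Var = t*(256*t^2 + 144*t + 27)/12

The Itô integral of a deterministic integrand f(s) has mean 0 because each increment f(s) * (B_{s+ds} - B_s) has mean 0. By the Itô isometry:
  Var( int_0^t f(s) dB_s ) = E[ (int_0^t f(s) dB_s)^2 ] = int_0^t f(s)^2 ds.
Here f(s) = 8*s + 3/2, so f(s)^2 = (16*s + 3)^2/4. Integrate:
  int_0^t ((16*s + 3)^2/4) ds = t*(256*t^2 + 144*t + 27)/12.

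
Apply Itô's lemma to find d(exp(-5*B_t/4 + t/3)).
d(exp(-5*B_t/4 + t/3)) = (107*exp(-5*B_t/4 + t/3)/96) dt + (-5*exp(-5*B_t/4 + t/3)/4) dB_t

Itô's formula for f(t, x): d f(t, B_t) = (f_t + (1/2) f_xx) dt + f_x dB_t. Compute partials of f(t, x) = exp(t/3 - 5*x/4):
  f_t(t,x)  = exp(t/3 - 5*x/4)/3
  f_x(t,x)  = -5*exp(t/3 - 5*x/4)/4
  f_xx(t,x) = 25*exp(t/3 - 5*x/4)/16
Assemble drift = f_t + (1/2) f_xx = 107*exp(t/3 - 5*x/4)/96 and diffusion = f_x = -5*exp(t/3 - 5*x/4)/4. Substituting x = B_t:
  d(exp(-5*B_t/4 + t/3)) = (107*exp(-5*B_t/4 + t/3)/96) dt + (-5*exp(-5*B_t/4 + t/3)/4) dB_t.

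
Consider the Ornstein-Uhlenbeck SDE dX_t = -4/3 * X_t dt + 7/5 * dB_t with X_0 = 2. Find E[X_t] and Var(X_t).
E[X_t] = 2*exp(-4*t/3); Var(X_t) = 147/200 - 147*exp(-8*t/3)/200

The OU SDE dX = -theta X dt + sigma dB admits the integrating factor exp(theta t): d(exp(theta t) X_t) = sigma exp(theta t) dB_t. Integrating from 0 to t:
  X_t = x_0 * exp(-theta t) + sigma * int_0^t exp(-theta (t-s)) dB_s.
The Itô integral has mean 0 and (by the Itô isometry) variance sigma^2 * int_0^t exp(-2 theta (t - s)) ds = sigma^2 * (1 - exp(-2 theta t)) / (2 theta).
With theta = 4/3, sigma = 7/5, x_0 = 2:
  E[X_t] = 2 * exp(-4/3 t) = 2*exp(-4*t/3)
  Var(X_t) = (7/5)^2 * (1 - exp(-2*4/3 t)) / (2 * 4/3) = 147/200 - 147*exp(-8*t/3)/200.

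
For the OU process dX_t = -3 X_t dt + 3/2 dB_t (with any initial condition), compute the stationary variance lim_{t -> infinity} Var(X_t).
lim Var(X_t) = 3/8

The OU SDE dX = -theta X dt + sigma dB admits the integrating factor exp(theta t): d(exp(theta t) X_t) = sigma exp(theta t) dB_t. Integrating from 0 to t gives X_t = x_0 * exp(-theta t) + sigma * int_0^t exp(-theta (t-s)) dB_s for any initial x_0. The Itô integral has variance (by the Itô isometry) sigma^2 * int_0^t exp(-2 theta (t - s)) ds = sigma^2 * (1 - exp(-2 theta t)) / (2 theta), independent of x_0.
With theta = 3, sigma = 3/2:
  Var(X_t) = (3/2)^2 * (1 - exp(-2*3 t)) / (2 * 3) = 3/8 - 3*exp(-6*t)/8.
As t -> infinity, exp(-2*3 t) -> 0, so the stationary variance is sigma^2 / (2 theta) = 3/8.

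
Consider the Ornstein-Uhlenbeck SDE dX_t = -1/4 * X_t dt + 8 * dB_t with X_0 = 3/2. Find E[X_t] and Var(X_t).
E[X_t] = 3*exp(-t/4)/2; Var(X_t) = 128 - 128*exp(-t/2)

The OU SDE dX = -theta X dt + sigma dB admits the integrating factor exp(theta t): d(exp(theta t) X_t) = sigma exp(theta t) dB_t. Integrating from 0 to t:
  X_t = x_0 * exp(-theta t) + sigma * int_0^t exp(-theta (t-s)) dB_s.
The Itô integral has mean 0 and (by the Itô isometry) variance sigma^2 * int_0^t exp(-2 theta (t - s)) ds = sigma^2 * (1 - exp(-2 theta t)) / (2 theta).
With theta = 1/4, sigma = 8, x_0 = 3/2:
  E[X_t] = 3/2 * exp(-1/4 t) = 3*exp(-t/4)/2
  Var(X_t) = (8)^2 * (1 - exp(-2*1/4 t)) / (2 * 1/4) = 128 - 128*exp(-t/2).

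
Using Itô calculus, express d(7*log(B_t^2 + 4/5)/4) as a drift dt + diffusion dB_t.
d(7*log(B_t^2 + 4/5)/4) = (35*(4 - 5*B_t^2)/(4*(5*B_t^2 + 4)^2)) dt + (35*B_t/(2*(5*B_t^2 + 4))) dB_t

Itô's formula for f(B_t) gives d f(B_t) = f'(B_t) dB_t + (1/2) f''(B_t) dt. Compute derivatives of f(x) = 7*log(x^2 + 4/5)/4:
  f'(x)  = 35*x/(2*(5*x^2 + 4))
  f''(x) = 35*(4 - 5*x^2)/(2*(5*x^2 + 4)^2)
Substitute x = B_t and multiply the f'' term by 1/2:
  drift     = (1/2) * (35*(4 - 5*x^2)/(2*(5*x^2 + 4)^2)) evaluated at B_t = 35*(4 - 5*B_t^2)/(4*(5*B_t^2 + 4)^2)
  diffusion = (35*x/(2*(5*x^2 + 4))) evaluated at B_t = 35*B_t/(2*(5*B_t^2 + 4))
Therefore d(7*log(B_t^2 + 4/5)/4) = (35*(4 - 5*B_t^2)/(4*(5*B_t^2 + 4)^2)) dt + (35*B_t/(2*(5*B_t^2 + 4))) dB_t.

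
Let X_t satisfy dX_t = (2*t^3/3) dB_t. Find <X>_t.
<X>_t = 4*t^7/63

For an Itô process dX_t = a(t) dt + b(t) dB_t, the quadratic variation is <X>_t = int_0^t b(s)^2 ds (the drift term does not contribute). Here b(s) = 2*s^3/3, so
  b(s)^2 = 4*s^6/9.
Integrating from 0 to t:
  <X>_t = int_0^t (4*s^6/9) ds = 4*t^7/63.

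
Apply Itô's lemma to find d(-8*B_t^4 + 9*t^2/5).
d(-8*B_t^4 + 9*t^2/5) = (-48*B_t^2 + 18*t/5) dt + (-32*B_t^3) dB_t

Itô's formula for f(t, x): d f(t, B_t) = (f_t + (1/2) f_xx) dt + f_x dB_t. Compute partials of f(t, x) = 9*t^2/5 - 8*x^4:
  f_t(t,x)  = 18*t/5
  f_x(t,x)  = -32*x^3
  f_xx(t,x) = -96*x^2
Assemble drift = f_t + (1/2) f_xx = 18*t/5 - 48*x^2 and diffusion = f_x = -32*x^3. Substituting x = B_t:
  d(-8*B_t^4 + 9*t^2/5) = (-48*B_t^2 + 18*t/5) dt + (-32*B_t^3) dB_t.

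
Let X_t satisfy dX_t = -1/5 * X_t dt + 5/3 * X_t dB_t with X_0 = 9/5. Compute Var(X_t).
Var(X_t) = (81*exp(25*t/9) - 81)*exp(-2*t/5)/25

For GBM dX = mu X dt + sigma X dB with X_0 = x_0, apply Itô to Y = log X: dY = (mu - sigma^2/2) dt + sigma dB, so Y_t = log(x_0) + (mu - sigma^2/2) t + sigma B_t and hence X_t = x_0 * exp((mu - sigma^2/2) t + sigma B_t).
With mu = -1/5, sigma = 5/3, x_0 = 9/5, this gives:
  X_t = 9/5 * exp((-143/90) * t + (5/3) * B_t).
Since sigma*B_t ~ Normal(0, sigma^2 t), E[exp(sigma*B_t)] = exp(sigma^2 t / 2); so E[X_t] = x_0 * exp((mu - sigma^2/2) t) * exp(sigma^2 t / 2) = x_0 * exp(mu t) = 9*exp(-t/5)/5.
Var(X_t) = E[X_t^2] - (E[X_t])^2 = x_0^2 * exp(2 mu t) * (exp(sigma^2 t) - 1) = (81*exp(25*t/9) - 81)*exp(-2*t/5)/25.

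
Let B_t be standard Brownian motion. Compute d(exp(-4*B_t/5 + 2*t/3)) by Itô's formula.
d(exp(-4*B_t/5 + 2*t/3)) = (74*exp(-4*B_t/5 + 2*t/3)/75) dt + (-4*exp(-4*B_t/5 + 2*t/3)/5) dB_t

Itô's formula for f(t, x): d f(t, B_t) = (f_t + (1/2) f_xx) dt + f_x dB_t. Compute partials of f(t, x) = exp(2*t/3 - 4*x/5):
  f_t(t,x)  = 2*exp(2*t/3 - 4*x/5)/3
  f_x(t,x)  = -4*exp(2*t/3 - 4*x/5)/5
  f_xx(t,x) = 16*exp(2*t/3 - 4*x/5)/25
Assemble drift = f_t + (1/2) f_xx = 74*exp(2*t/3 - 4*x/5)/75 and diffusion = f_x = -4*exp(2*t/3 - 4*x/5)/5. Substituting x = B_t:
  d(exp(-4*B_t/5 + 2*t/3)) = (74*exp(-4*B_t/5 + 2*t/3)/75) dt + (-4*exp(-4*B_t/5 + 2*t/3)/5) dB_t.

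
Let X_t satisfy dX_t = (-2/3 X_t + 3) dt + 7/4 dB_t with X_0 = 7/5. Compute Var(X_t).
Var(X_t) = 147/64 - 147*exp(-4*t/3)/64

The variance V(t) = Var(X_t) satisfies V'(t) = 2 a V(t) + c^2 with V(0) = 0 (drift coefficient is linear in X, diffusion is constant). With a = -2/3, c = 7/4, the solution is
  V(t) = (c^2 / (2 a)) * (exp(2 a t) - 1)
       = ((7/4)^2 / (2*(-2/3))) * (exp((-4/3) t) - 1)
       = 147/64 - 147*exp(-4*t/3)/64.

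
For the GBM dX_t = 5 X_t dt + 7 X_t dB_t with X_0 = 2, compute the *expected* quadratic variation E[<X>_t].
E[<X>_t] = 196*exp(59*t)/59 - 196/59

<X>_t = int_0^t (7 * X_s)^2 ds. Taking expectation inside the integral: E[<X>_t] = 7^2 * int_0^t E[X_s^2] ds. For GBM, E[X_s^2] = x_0^2 * exp((2 mu + sigma^2) s). Integrating:
  E[<X>_t] = 7^2 * 2^2 * (exp((2*5 + 7^2) t) - 1) / (2*5 + 7^2)
           = 7^2 * 2^2 * (exp(59 t) - 1) / 59 = 196*exp(59*t)/59 - 196/59.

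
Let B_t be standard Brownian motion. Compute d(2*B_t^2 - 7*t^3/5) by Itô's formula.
d(2*B_t^2 - 7*t^3/5) = (2 - 21*t^2/5) dt + (4*B_t) dB_t

Itô's formula for f(t, x): d f(t, B_t) = (f_t + (1/2) f_xx) dt + f_x dB_t. Compute partials of f(t, x) = -7*t^3/5 + 2*x^2:
  f_t(t,x)  = -21*t^2/5
  f_x(t,x)  = 4*x
  f_xx(t,x) = 4
Assemble drift = f_t + (1/2) f_xx = 2 - 21*t^2/5 and diffusion = f_x = 4*x. Substituting x = B_t:
  d(2*B_t^2 - 7*t^3/5) = (2 - 21*t^2/5) dt + (4*B_t) dB_t.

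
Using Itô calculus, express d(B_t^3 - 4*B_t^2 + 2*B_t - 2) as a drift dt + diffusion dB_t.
d(B_t^3 - 4*B_t^2 + 2*B_t - 2) = (3*B_t - 4) dt + (3*B_t^2 - 8*B_t + 2) dB_t

Itô's formula for f(B_t) gives d f(B_t) = f'(B_t) dB_t + (1/2) f''(B_t) dt. Compute derivatives of f(x) = x^3 - 4*x^2 + 2*x - 2:
  f'(x)  = 3*x^2 - 8*x + 2
  f''(x) = 6*x - 8
Substitute x = B_t and multiply the f'' term by 1/2:
  drift     = (1/2) * (6*x - 8) evaluated at B_t = 3*B_t - 4
  diffusion = (3*x^2 - 8*x + 2) evaluated at B_t = 3*B_t^2 - 8*B_t + 2
Therefore d(B_t^3 - 4*B_t^2 + 2*B_t - 2) = (3*B_t - 4) dt + (3*B_t^2 - 8*B_t + 2) dB_t.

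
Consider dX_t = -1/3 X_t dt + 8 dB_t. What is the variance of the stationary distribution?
lim Var(X_t) = 96

The OU SDE dX = -theta X dt + sigma dB admits the integrating factor exp(theta t): d(exp(theta t) X_t) = sigma exp(theta t) dB_t. Integrating from 0 to t gives X_t = x_0 * exp(-theta t) + sigma * int_0^t exp(-theta (t-s)) dB_s for any initial x_0. The Itô integral has variance (by the Itô isometry) sigma^2 * int_0^t exp(-2 theta (t - s)) ds = sigma^2 * (1 - exp(-2 theta t)) / (2 theta), independent of x_0.
With theta = 1/3, sigma = 8:
  Var(X_t) = (8)^2 * (1 - exp(-2*1/3 t)) / (2 * 1/3) = 96 - 96*exp(-2*t/3).
As t -> infinity, exp(-2*1/3 t) -> 0, so the stationary variance is sigma^2 / (2 theta) = 96.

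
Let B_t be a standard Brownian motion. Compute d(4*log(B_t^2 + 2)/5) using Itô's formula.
d(4*log(B_t^2 + 2)/5) = (4*(2 - B_t^2)/(5*(B_t^2 + 2)^2)) dt + (8*B_t/(5*(B_t^2 + 2))) dB_t

Itô's formula for f(B_t) gives d f(B_t) = f'(B_t) dB_t + (1/2) f''(B_t) dt. Compute derivatives of f(x) = 4*log(x^2 + 2)/5:
  f'(x)  = 8*x/(5*(x^2 + 2))
  f''(x) = 8*(2 - x^2)/(5*(x^2 + 2)^2)
Substitute x = B_t and multiply the f'' term by 1/2:
  drift     = (1/2) * (8*(2 - x^2)/(5*(x^2 + 2)^2)) evaluated at B_t = 4*(2 - B_t^2)/(5*(B_t^2 + 2)^2)
  diffusion = (8*x/(5*(x^2 + 2))) evaluated at B_t = 8*B_t/(5*(B_t^2 + 2))
Therefore d(4*log(B_t^2 + 2)/5) = (4*(2 - B_t^2)/(5*(B_t^2 + 2)^2)) dt + (8*B_t/(5*(B_t^2 + 2))) dB_t.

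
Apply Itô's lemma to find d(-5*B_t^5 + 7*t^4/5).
d(-5*B_t^5 + 7*t^4/5) = (-50*B_t^3 + 28*t^3/5) dt + (-25*B_t^4) dB_t

Itô's formula for f(t, x): d f(t, B_t) = (f_t + (1/2) f_xx) dt + f_x dB_t. Compute partials of f(t, x) = 7*t^4/5 - 5*x^5:
  f_t(t,x)  = 28*t^3/5
  f_x(t,x)  = -25*x^4
  f_xx(t,x) = -100*x^3
Assemble drift = f_t + (1/2) f_xx = 28*t^3/5 - 50*x^3 and diffusion = f_x = -25*x^4. Substituting x = B_t:
  d(-5*B_t^5 + 7*t^4/5) = (-50*B_t^3 + 28*t^3/5) dt + (-25*B_t^4) dB_t.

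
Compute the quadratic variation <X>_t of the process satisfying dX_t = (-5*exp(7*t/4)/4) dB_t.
<X>_t = 25*exp(7*t/2)/56 - 25/56

For an Itô process dX_t = a(t) dt + b(t) dB_t, the quadratic variation is <X>_t = int_0^t b(s)^2 ds (the drift term does not contribute). Here b(s) = -5*exp(7*s/4)/4, so
  b(s)^2 = 25*exp(7*s/2)/16.
Integrating from 0 to t:
  <X>_t = int_0^t (25*exp(7*s/2)/16) ds = 25*exp(7*t/2)/56 - 25/56.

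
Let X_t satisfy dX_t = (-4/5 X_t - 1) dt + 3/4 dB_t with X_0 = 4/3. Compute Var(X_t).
Var(X_t) = 45/128 - 45*exp(-8*t/5)/128

The variance V(t) = Var(X_t) satisfies V'(t) = 2 a V(t) + c^2 with V(0) = 0 (drift coefficient is linear in X, diffusion is constant). With a = -4/5, c = 3/4, the solution is
  V(t) = (c^2 / (2 a)) * (exp(2 a t) - 1)
       = ((3/4)^2 / (2*(-4/5))) * (exp((-8/5) t) - 1)
       = 45/128 - 45*exp(-8*t/5)/128.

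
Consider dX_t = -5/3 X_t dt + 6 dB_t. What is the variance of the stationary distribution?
lim Var(X_t) = 54/5

The OU SDE dX = -theta X dt + sigma dB admits the integrating factor exp(theta t): d(exp(theta t) X_t) = sigma exp(theta t) dB_t. Integrating from 0 to t gives X_t = x_0 * exp(-theta t) + sigma * int_0^t exp(-theta (t-s)) dB_s for any initial x_0. The Itô integral has variance (by the Itô isometry) sigma^2 * int_0^t exp(-2 theta (t - s)) ds = sigma^2 * (1 - exp(-2 theta t)) / (2 theta), independent of x_0.
With theta = 5/3, sigma = 6:
  Var(X_t) = (6)^2 * (1 - exp(-2*5/3 t)) / (2 * 5/3) = 54/5 - 54*exp(-10*t/3)/5.
As t -> infinity, exp(-2*5/3 t) -> 0, so the stationary variance is sigma^2 / (2 theta) = 54/5.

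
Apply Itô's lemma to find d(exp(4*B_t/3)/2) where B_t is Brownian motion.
d(exp(4*B_t/3)/2) = (4*exp(4*B_t/3)/9) dt + (2*exp(4*B_t/3)/3) dB_t

Itô's formula for f(B_t) gives d f(B_t) = f'(B_t) dB_t + (1/2) f''(B_t) dt. Compute derivatives of f(x) = exp(4*x/3)/2:
  f'(x)  = 2*exp(4*x/3)/3
  f''(x) = 8*exp(4*x/3)/9
Substitute x = B_t and multiply the f'' term by 1/2:
  drift     = (1/2) * (8*exp(4*x/3)/9) evaluated at B_t = 4*exp(4*B_t/3)/9
  diffusion = (2*exp(4*x/3)/3) evaluated at B_t = 2*exp(4*B_t/3)/3
Therefore d(exp(4*B_t/3)/2) = (4*exp(4*B_t/3)/9) dt + (2*exp(4*B_t/3)/3) dB_t.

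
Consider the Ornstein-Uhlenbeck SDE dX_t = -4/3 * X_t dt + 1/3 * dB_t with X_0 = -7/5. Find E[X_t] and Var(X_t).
E[X_t] = -7*exp(-4*t/3)/5; Var(X_t) = 1/24 - exp(-8*t/3)/24

The OU SDE dX = -theta X dt + sigma dB admits the integrating factor exp(theta t): d(exp(theta t) X_t) = sigma exp(theta t) dB_t. Integrating from 0 to t:
  X_t = x_0 * exp(-theta t) + sigma * int_0^t exp(-theta (t-s)) dB_s.
The Itô integral has mean 0 and (by the Itô isometry) variance sigma^2 * int_0^t exp(-2 theta (t - s)) ds = sigma^2 * (1 - exp(-2 theta t)) / (2 theta).
With theta = 4/3, sigma = 1/3, x_0 = -7/5:
  E[X_t] = -7/5 * exp(-4/3 t) = -7*exp(-4*t/3)/5
  Var(X_t) = (1/3)^2 * (1 - exp(-2*4/3 t)) / (2 * 4/3) = 1/24 - exp(-8*t/3)/24.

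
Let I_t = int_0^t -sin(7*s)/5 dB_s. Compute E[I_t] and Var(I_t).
E[I_t] = 0; Var(I_t) = t/50 - sin(14*t)/700

The Itô integral of a deterministic integrand f(s) has mean 0 because each increment f(s) * (B_{s+ds} - B_s) has mean 0. By the Itô isometry:
  Var( int_0^t f(s) dB_s ) = E[ (int_0^t f(s) dB_s)^2 ] = int_0^t f(s)^2 ds.
Here f(s) = -sin(7*s)/5, so f(s)^2 = sin(7*s)^2/25. Integrate:
  int_0^t (sin(7*s)^2/25) ds = t/50 - sin(14*t)/700.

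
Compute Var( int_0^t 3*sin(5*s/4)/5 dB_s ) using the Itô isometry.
Var = 9*t/50 - 9*sin(5*t/2)/125

The Itô integral of a deterministic integrand f(s) has mean 0 because each increment f(s) * (B_{s+ds} - B_s) has mean 0. By the Itô isometry:
  Var( int_0^t f(s) dB_s ) = E[ (int_0^t f(s) dB_s)^2 ] = int_0^t f(s)^2 ds.
Here f(s) = 3*sin(5*s/4)/5, so f(s)^2 = 9*sin(5*s/4)^2/25. Integrate:
  int_0^t (9*sin(5*s/4)^2/25) ds = 9*t/50 - 9*sin(5*t/2)/125.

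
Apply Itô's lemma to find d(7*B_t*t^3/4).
d(7*B_t*t^3/4) = (21*B_t*t^2/4) dt + (7*t^3/4) dB_t

Itô's formula for f(t, x): d f(t, B_t) = (f_t + (1/2) f_xx) dt + f_x dB_t. Compute partials of f(t, x) = 7*t^3*x/4:
  f_t(t,x)  = 21*t^2*x/4
  f_x(t,x)  = 7*t^3/4
  f_xx(t,x) = 0
Assemble drift = f_t + (1/2) f_xx = 21*t^2*x/4 and diffusion = f_x = 7*t^3/4. Substituting x = B_t:
  d(7*B_t*t^3/4) = (21*B_t*t^2/4) dt + (7*t^3/4) dB_t.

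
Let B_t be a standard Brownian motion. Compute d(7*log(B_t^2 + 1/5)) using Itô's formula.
d(7*log(B_t^2 + 1/5)) = (35*(1 - 5*B_t^2)/(5*B_t^2 + 1)^2) dt + (70*B_t/(5*B_t^2 + 1)) dB_t

Itô's formula for f(B_t) gives d f(B_t) = f'(B_t) dB_t + (1/2) f''(B_t) dt. Compute derivatives of f(x) = 7*log(x^2 + 1/5):
  f'(x)  = 70*x/(5*x^2 + 1)
  f''(x) = 70*(1 - 5*x^2)/(5*x^2 + 1)^2
Substitute x = B_t and multiply the f'' term by 1/2:
  drift     = (1/2) * (70*(1 - 5*x^2)/(5*x^2 + 1)^2) evaluated at B_t = 35*(1 - 5*B_t^2)/(5*B_t^2 + 1)^2
  diffusion = (70*x/(5*x^2 + 1)) evaluated at B_t = 70*B_t/(5*B_t^2 + 1)
Therefore d(7*log(B_t^2 + 1/5)) = (35*(1 - 5*B_t^2)/(5*B_t^2 + 1)^2) dt + (70*B_t/(5*B_t^2 + 1)) dB_t.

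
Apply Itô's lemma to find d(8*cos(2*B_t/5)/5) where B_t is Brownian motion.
d(8*cos(2*B_t/5)/5) = (-16*cos(2*B_t/5)/125) dt + (-16*sin(2*B_t/5)/25) dB_t

Itô's formula for f(B_t) gives d f(B_t) = f'(B_t) dB_t + (1/2) f''(B_t) dt. Compute derivatives of f(x) = 8*cos(2*x/5)/5:
  f'(x)  = -16*sin(2*x/5)/25
  f''(x) = -32*cos(2*x/5)/125
Substitute x = B_t and multiply the f'' term by 1/2:
  drift     = (1/2) * (-32*cos(2*x/5)/125) evaluated at B_t = -16*cos(2*B_t/5)/125
  diffusion = (-16*sin(2*x/5)/25) evaluated at B_t = -16*sin(2*B_t/5)/25
Therefore d(8*cos(2*B_t/5)/5) = (-16*cos(2*B_t/5)/125) dt + (-16*sin(2*B_t/5)/25) dB_t.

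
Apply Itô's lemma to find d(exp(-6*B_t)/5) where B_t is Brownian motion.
d(exp(-6*B_t)/5) = (18*exp(-6*B_t)/5) dt + (-6*exp(-6*B_t)/5) dB_t

Itô's formula for f(B_t) gives d f(B_t) = f'(B_t) dB_t + (1/2) f''(B_t) dt. Compute derivatives of f(x) = exp(-6*x)/5:
  f'(x)  = -6*exp(-6*x)/5
  f''(x) = 36*exp(-6*x)/5
Substitute x = B_t and multiply the f'' term by 1/2:
  drift     = (1/2) * (36*exp(-6*x)/5) evaluated at B_t = 18*exp(-6*B_t)/5
  diffusion = (-6*exp(-6*x)/5) evaluated at B_t = -6*exp(-6*B_t)/5
Therefore d(exp(-6*B_t)/5) = (18*exp(-6*B_t)/5) dt + (-6*exp(-6*B_t)/5) dB_t.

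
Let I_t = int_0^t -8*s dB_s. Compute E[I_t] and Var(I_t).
E[I_t] = 0; Var(I_t) = 64*t^3/3

The Itô integral of a deterministic integrand f(s) has mean 0 because each increment f(s) * (B_{s+ds} - B_s) has mean 0. By the Itô isometry:
  Var( int_0^t f(s) dB_s ) = E[ (int_0^t f(s) dB_s)^2 ] = int_0^t f(s)^2 ds.
Here f(s) = -8*s, so f(s)^2 = 64*s^2. Integrate:
  int_0^t (64*s^2) ds = 64*t^3/3.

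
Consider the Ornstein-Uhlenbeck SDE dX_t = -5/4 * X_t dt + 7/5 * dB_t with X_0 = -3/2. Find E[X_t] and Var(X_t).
E[X_t] = -3*exp(-5*t/4)/2; Var(X_t) = 98/125 - 98*exp(-5*t/2)/125

The OU SDE dX = -theta X dt + sigma dB admits the integrating factor exp(theta t): d(exp(theta t) X_t) = sigma exp(theta t) dB_t. Integrating from 0 to t:
  X_t = x_0 * exp(-theta t) + sigma * int_0^t exp(-theta (t-s)) dB_s.
The Itô integral has mean 0 and (by the Itô isometry) variance sigma^2 * int_0^t exp(-2 theta (t - s)) ds = sigma^2 * (1 - exp(-2 theta t)) / (2 theta).
With theta = 5/4, sigma = 7/5, x_0 = -3/2:
  E[X_t] = -3/2 * exp(-5/4 t) = -3*exp(-5*t/4)/2
  Var(X_t) = (7/5)^2 * (1 - exp(-2*5/4 t)) / (2 * 5/4) = 98/125 - 98*exp(-5*t/2)/125.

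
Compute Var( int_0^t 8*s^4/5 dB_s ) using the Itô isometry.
Var = 64*t^9/225

The Itô integral of a deterministic integrand f(s) has mean 0 because each increment f(s) * (B_{s+ds} - B_s) has mean 0. By the Itô isometry:
  Var( int_0^t f(s) dB_s ) = E[ (int_0^t f(s) dB_s)^2 ] = int_0^t f(s)^2 ds.
Here f(s) = 8*s^4/5, so f(s)^2 = 64*s^8/25. Integrate:
  int_0^t (64*s^8/25) ds = 64*t^9/225.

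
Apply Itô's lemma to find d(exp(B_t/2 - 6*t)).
d(exp(B_t/2 - 6*t)) = (-47*exp(B_t/2 - 6*t)/8) dt + (exp(B_t/2 - 6*t)/2) dB_t

Itô's formula for f(t, x): d f(t, B_t) = (f_t + (1/2) f_xx) dt + f_x dB_t. Compute partials of f(t, x) = exp(-6*t + x/2):
  f_t(t,x)  = -6*exp(-6*t + x/2)
  f_x(t,x)  = exp(-6*t + x/2)/2
  f_xx(t,x) = exp(-6*t + x/2)/4
Assemble drift = f_t + (1/2) f_xx = -47*exp(-6*t + x/2)/8 and diffusion = f_x = exp(-6*t + x/2)/2. Substituting x = B_t:
  d(exp(B_t/2 - 6*t)) = (-47*exp(B_t/2 - 6*t)/8) dt + (exp(B_t/2 - 6*t)/2) dB_t.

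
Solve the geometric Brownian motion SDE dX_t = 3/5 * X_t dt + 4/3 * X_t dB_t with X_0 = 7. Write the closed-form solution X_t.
X_t = 7 * exp((-13/45) * t + (4/3) * B_t)

For GBM dX = mu X dt + sigma X dB with X_0 = x_0, apply Itô to Y = log X: dY = (mu - sigma^2/2) dt + sigma dB, so Y_t = log(x_0) + (mu - sigma^2/2) t + sigma B_t and hence X_t = x_0 * exp((mu - sigma^2/2) t + sigma B_t).
With mu = 3/5, sigma = 4/3, x_0 = 7, this gives:
  X_t = 7 * exp((-13/45) * t + (4/3) * B_t).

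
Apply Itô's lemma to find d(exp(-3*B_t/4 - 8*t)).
d(exp(-3*B_t/4 - 8*t)) = (-247*exp(-3*B_t/4 - 8*t)/32) dt + (-3*exp(-3*B_t/4 - 8*t)/4) dB_t

Itô's formula for f(t, x): d f(t, B_t) = (f_t + (1/2) f_xx) dt + f_x dB_t. Compute partials of f(t, x) = exp(-8*t - 3*x/4):
  f_t(t,x)  = -8*exp(-8*t - 3*x/4)
  f_x(t,x)  = -3*exp(-8*t - 3*x/4)/4
  f_xx(t,x) = 9*exp(-8*t - 3*x/4)/16
Assemble drift = f_t + (1/2) f_xx = -247*exp(-8*t - 3*x/4)/32 and diffusion = f_x = -3*exp(-8*t - 3*x/4)/4. Substituting x = B_t:
  d(exp(-3*B_t/4 - 8*t)) = (-247*exp(-3*B_t/4 - 8*t)/32) dt + (-3*exp(-3*B_t/4 - 8*t)/4) dB_t.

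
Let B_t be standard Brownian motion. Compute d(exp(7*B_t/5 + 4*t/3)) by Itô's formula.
d(exp(7*B_t/5 + 4*t/3)) = (347*exp(7*B_t/5 + 4*t/3)/150) dt + (7*exp(7*B_t/5 + 4*t/3)/5) dB_t

Itô's formula for f(t, x): d f(t, B_t) = (f_t + (1/2) f_xx) dt + f_x dB_t. Compute partials of f(t, x) = exp(4*t/3 + 7*x/5):
  f_t(t,x)  = 4*exp(4*t/3 + 7*x/5)/3
  f_x(t,x)  = 7*exp(4*t/3 + 7*x/5)/5
  f_xx(t,x) = 49*exp(4*t/3 + 7*x/5)/25
Assemble drift = f_t + (1/2) f_xx = 347*exp(4*t/3 + 7*x/5)/150 and diffusion = f_x = 7*exp(4*t/3 + 7*x/5)/5. Substituting x = B_t:
  d(exp(7*B_t/5 + 4*t/3)) = (347*exp(7*B_t/5 + 4*t/3)/150) dt + (7*exp(7*B_t/5 + 4*t/3)/5) dB_t.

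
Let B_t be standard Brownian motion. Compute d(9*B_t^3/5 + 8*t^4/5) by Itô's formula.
d(9*B_t^3/5 + 8*t^4/5) = (27*B_t/5 + 32*t^3/5) dt + (27*B_t^2/5) dB_t

Itô's formula for f(t, x): d f(t, B_t) = (f_t + (1/2) f_xx) dt + f_x dB_t. Compute partials of f(t, x) = 8*t^4/5 + 9*x^3/5:
  f_t(t,x)  = 32*t^3/5
  f_x(t,x)  = 27*x^2/5
  f_xx(t,x) = 54*x/5
Assemble drift = f_t + (1/2) f_xx = 32*t^3/5 + 27*x/5 and diffusion = f_x = 27*x^2/5. Substituting x = B_t:
  d(9*B_t^3/5 + 8*t^4/5) = (27*B_t/5 + 32*t^3/5) dt + (27*B_t^2/5) dB_t.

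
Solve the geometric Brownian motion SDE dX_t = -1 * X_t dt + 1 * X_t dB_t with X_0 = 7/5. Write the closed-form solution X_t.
X_t = 7/5 * exp((-3/2) * t + (1) * B_t)

For GBM dX = mu X dt + sigma X dB with X_0 = x_0, apply Itô to Y = log X: dY = (mu - sigma^2/2) dt + sigma dB, so Y_t = log(x_0) + (mu - sigma^2/2) t + sigma B_t and hence X_t = x_0 * exp((mu - sigma^2/2) t + sigma B_t).
With mu = -1, sigma = 1, x_0 = 7/5, this gives:
  X_t = 7/5 * exp((-3/2) * t + (1) * B_t).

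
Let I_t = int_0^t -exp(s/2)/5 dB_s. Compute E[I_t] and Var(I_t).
E[I_t] = 0; Var(I_t) = exp(t)/25 - 1/25

The Itô integral of a deterministic integrand f(s) has mean 0 because each increment f(s) * (B_{s+ds} - B_s) has mean 0. By the Itô isometry:
  Var( int_0^t f(s) dB_s ) = E[ (int_0^t f(s) dB_s)^2 ] = int_0^t f(s)^2 ds.
Here f(s) = -exp(s/2)/5, so f(s)^2 = exp(s)/25. Integrate:
  int_0^t (exp(s)/25) ds = exp(t)/25 - 1/25.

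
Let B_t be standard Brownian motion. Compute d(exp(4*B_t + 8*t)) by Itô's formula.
d(exp(4*B_t + 8*t)) = (16*exp(4*B_t + 8*t)) dt + (4*exp(4*B_t + 8*t)) dB_t

Itô's formula for f(t, x): d f(t, B_t) = (f_t + (1/2) f_xx) dt + f_x dB_t. Compute partials of f(t, x) = exp(8*t + 4*x):
  f_t(t,x)  = 8*exp(8*t + 4*x)
  f_x(t,x)  = 4*exp(8*t + 4*x)
  f_xx(t,x) = 16*exp(8*t + 4*x)
Assemble drift = f_t + (1/2) f_xx = 16*exp(8*t + 4*x) and diffusion = f_x = 4*exp(8*t + 4*x). Substituting x = B_t:
  d(exp(4*B_t + 8*t)) = (16*exp(4*B_t + 8*t)) dt + (4*exp(4*B_t + 8*t)) dB_t.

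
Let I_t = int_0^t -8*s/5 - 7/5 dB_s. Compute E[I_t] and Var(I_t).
E[I_t] = 0; Var(I_t) = t*(64*t^2 + 168*t + 147)/75

The Itô integral of a deterministic integrand f(s) has mean 0 because each increment f(s) * (B_{s+ds} - B_s) has mean 0. By the Itô isometry:
  Var( int_0^t f(s) dB_s ) = E[ (int_0^t f(s) dB_s)^2 ] = int_0^t f(s)^2 ds.
Here f(s) = -8*s/5 - 7/5, so f(s)^2 = (8*s + 7)^2/25. Integrate:
  int_0^t ((8*s + 7)^2/25) ds = t*(64*t^2 + 168*t + 147)/75.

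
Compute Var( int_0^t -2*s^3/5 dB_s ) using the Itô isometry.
Var = 4*t^7/175

The Itô integral of a deterministic integrand f(s) has mean 0 because each increment f(s) * (B_{s+ds} - B_s) has mean 0. By the Itô isometry:
  Var( int_0^t f(s) dB_s ) = E[ (int_0^t f(s) dB_s)^2 ] = int_0^t f(s)^2 ds.
Here f(s) = -2*s^3/5, so f(s)^2 = 4*s^6/25. Integrate:
  int_0^t (4*s^6/25) ds = 4*t^7/175.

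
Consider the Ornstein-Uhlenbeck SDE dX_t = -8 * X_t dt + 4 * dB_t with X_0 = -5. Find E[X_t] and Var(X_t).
E[X_t] = -5*exp(-8*t); Var(X_t) = 1 - exp(-16*t)

The OU SDE dX = -theta X dt + sigma dB admits the integrating factor exp(theta t): d(exp(theta t) X_t) = sigma exp(theta t) dB_t. Integrating from 0 to t:
  X_t = x_0 * exp(-theta t) + sigma * int_0^t exp(-theta (t-s)) dB_s.
The Itô integral has mean 0 and (by the Itô isometry) variance sigma^2 * int_0^t exp(-2 theta (t - s)) ds = sigma^2 * (1 - exp(-2 theta t)) / (2 theta).
With theta = 8, sigma = 4, x_0 = -5:
  E[X_t] = -5 * exp(-8 t) = -5*exp(-8*t)
  Var(X_t) = (4)^2 * (1 - exp(-2*8 t)) / (2 * 8) = 1 - exp(-16*t).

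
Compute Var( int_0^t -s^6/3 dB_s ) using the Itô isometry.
Var = t^13/117

The Itô integral of a deterministic integrand f(s) has mean 0 because each increment f(s) * (B_{s+ds} - B_s) has mean 0. By the Itô isometry:
  Var( int_0^t f(s) dB_s ) = E[ (int_0^t f(s) dB_s)^2 ] = int_0^t f(s)^2 ds.
Here f(s) = -s^6/3, so f(s)^2 = s^12/9. Integrate:
  int_0^t (s^12/9) ds = t^13/117.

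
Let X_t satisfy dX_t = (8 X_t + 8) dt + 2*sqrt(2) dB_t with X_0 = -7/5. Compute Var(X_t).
Var(X_t) = exp(16*t)/2 - 1/2

The variance V(t) = Var(X_t) satisfies V'(t) = 2 a V(t) + c^2 with V(0) = 0 (drift coefficient is linear in X, diffusion is constant). With a = 8, c = 2*sqrt(2), the solution is
  V(t) = (c^2 / (2 a)) * (exp(2 a t) - 1)
       = ((2*sqrt(2))^2 / (2*8)) * (exp(16 t) - 1)
       = exp(16*t)/2 - 1/2.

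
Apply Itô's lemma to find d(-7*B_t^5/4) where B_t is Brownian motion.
d(-7*B_t^5/4) = (-35*B_t^3/2) dt + (-35*B_t^4/4) dB_t

Itô's formula for f(B_t) gives d f(B_t) = f'(B_t) dB_t + (1/2) f''(B_t) dt. Compute derivatives of f(x) = -7*x^5/4:
  f'(x)  = -35*x^4/4
  f''(x) = -35*x^3
Substitute x = B_t and multiply the f'' term by 1/2:
  drift     = (1/2) * (-35*x^3) evaluated at B_t = -35*B_t^3/2
  diffusion = (-35*x^4/4) evaluated at B_t = -35*B_t^4/4
Therefore d(-7*B_t^5/4) = (-35*B_t^3/2) dt + (-35*B_t^4/4) dB_t.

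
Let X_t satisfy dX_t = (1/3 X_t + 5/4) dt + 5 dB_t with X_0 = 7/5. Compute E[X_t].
E[X_t] = 103*exp(t/3)/20 - 15/4

Taking expectations and using E[dB_t] = 0, the mean m(t) = E[X_t] satisfies the ODE m'(t) = a m(t) + b with m(0) = x_0. With a = 1/3, b = 5/4, x_0 = 7/5, the solution is
  m(t) = x_0 * exp(a t) + (b/a) * (exp(a t) - 1)
       = (7/5) * exp((1/3) t) + ((5/4)/(1/3)) * (exp((1/3) t) - 1)
       = 103*exp(t/3)/20 - 15/4.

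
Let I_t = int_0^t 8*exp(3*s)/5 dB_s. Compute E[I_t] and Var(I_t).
E[I_t] = 0; Var(I_t) = 32*exp(6*t)/75 - 32/75

The Itô integral of a deterministic integrand f(s) has mean 0 because each increment f(s) * (B_{s+ds} - B_s) has mean 0. By the Itô isometry:
  Var( int_0^t f(s) dB_s ) = E[ (int_0^t f(s) dB_s)^2 ] = int_0^t f(s)^2 ds.
Here f(s) = 8*exp(3*s)/5, so f(s)^2 = 64*exp(6*s)/25. Integrate:
  int_0^t (64*exp(6*s)/25) ds = 32*exp(6*t)/75 - 32/75.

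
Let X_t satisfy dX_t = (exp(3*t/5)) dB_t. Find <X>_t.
<X>_t = 5*exp(6*t/5)/6 - 5/6

For an Itô process dX_t = a(t) dt + b(t) dB_t, the quadratic variation is <X>_t = int_0^t b(s)^2 ds (the drift term does not contribute). Here b(s) = exp(3*s/5), so
  b(s)^2 = exp(6*s/5).
Integrating from 0 to t:
  <X>_t = int_0^t (exp(6*s/5)) ds = 5*exp(6*t/5)/6 - 5/6.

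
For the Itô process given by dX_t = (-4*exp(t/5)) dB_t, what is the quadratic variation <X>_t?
<X>_t = 40*exp(2*t/5) - 40

For an Itô process dX_t = a(t) dt + b(t) dB_t, the quadratic variation is <X>_t = int_0^t b(s)^2 ds (the drift term does not contribute). Here b(s) = -4*exp(s/5), so
  b(s)^2 = 16*exp(2*s/5).
Integrating from 0 to t:
  <X>_t = int_0^t (16*exp(2*s/5)) ds = 40*exp(2*t/5) - 40.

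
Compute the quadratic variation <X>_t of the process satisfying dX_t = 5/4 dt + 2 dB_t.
<X>_t = 4*t

For an Itô process dX_t = a(t) dt + b(t) dB_t, the quadratic variation is <X>_t = int_0^t b(s)^2 ds (the drift term does not contribute). Here b(s) = 2, so
  b(s)^2 = 4.
Integrating from 0 to t:
  <X>_t = int_0^t (4) ds = 4*t.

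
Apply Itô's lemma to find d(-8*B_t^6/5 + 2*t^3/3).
d(-8*B_t^6/5 + 2*t^3/3) = (-24*B_t^4 + 2*t^2) dt + (-48*B_t^5/5) dB_t

Itô's formula for f(t, x): d f(t, B_t) = (f_t + (1/2) f_xx) dt + f_x dB_t. Compute partials of f(t, x) = 2*t^3/3 - 8*x^6/5:
  f_t(t,x)  = 2*t^2
  f_x(t,x)  = -48*x^5/5
  f_xx(t,x) = -48*x^4
Assemble drift = f_t + (1/2) f_xx = 2*t^2 - 24*x^4 and diffusion = f_x = -48*x^5/5. Substituting x = B_t:
  d(-8*B_t^6/5 + 2*t^3/3) = (-24*B_t^4 + 2*t^2) dt + (-48*B_t^5/5) dB_t.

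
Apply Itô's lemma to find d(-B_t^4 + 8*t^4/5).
d(-B_t^4 + 8*t^4/5) = (-6*B_t^2 + 32*t^3/5) dt + (-4*B_t^3) dB_t

Itô's formula for f(t, x): d f(t, B_t) = (f_t + (1/2) f_xx) dt + f_x dB_t. Compute partials of f(t, x) = 8*t^4/5 - x^4:
  f_t(t,x)  = 32*t^3/5
  f_x(t,x)  = -4*x^3
  f_xx(t,x) = -12*x^2
Assemble drift = f_t + (1/2) f_xx = 32*t^3/5 - 6*x^2 and diffusion = f_x = -4*x^3. Substituting x = B_t:
  d(-B_t^4 + 8*t^4/5) = (-6*B_t^2 + 32*t^3/5) dt + (-4*B_t^3) dB_t.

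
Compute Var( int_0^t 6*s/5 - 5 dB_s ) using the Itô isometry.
Var = t*(12*t^2 - 150*t + 625)/25

The Itô integral of a deterministic integrand f(s) has mean 0 because each increment f(s) * (B_{s+ds} - B_s) has mean 0. By the Itô isometry:
  Var( int_0^t f(s) dB_s ) = E[ (int_0^t f(s) dB_s)^2 ] = int_0^t f(s)^2 ds.
Here f(s) = 6*s/5 - 5, so f(s)^2 = (6*s - 25)^2/25. Integrate:
  int_0^t ((6*s - 25)^2/25) ds = t*(12*t^2 - 150*t + 625)/25.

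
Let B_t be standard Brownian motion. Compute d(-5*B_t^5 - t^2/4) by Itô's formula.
d(-5*B_t^5 - t^2/4) = (-50*B_t^3 - t/2) dt + (-25*B_t^4) dB_t

Itô's formula for f(t, x): d f(t, B_t) = (f_t + (1/2) f_xx) dt + f_x dB_t. Compute partials of f(t, x) = -t^2/4 - 5*x^5:
  f_t(t,x)  = -t/2
  f_x(t,x)  = -25*x^4
  f_xx(t,x) = -100*x^3
Assemble drift = f_t + (1/2) f_xx = -t/2 - 50*x^3 and diffusion = f_x = -25*x^4. Substituting x = B_t:
  d(-5*B_t^5 - t^2/4) = (-50*B_t^3 - t/2) dt + (-25*B_t^4) dB_t.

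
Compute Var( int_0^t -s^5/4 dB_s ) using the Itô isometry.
Var = t^11/176

The Itô integral of a deterministic integrand f(s) has mean 0 because each increment f(s) * (B_{s+ds} - B_s) has mean 0. By the Itô isometry:
  Var( int_0^t f(s) dB_s ) = E[ (int_0^t f(s) dB_s)^2 ] = int_0^t f(s)^2 ds.
Here f(s) = -s^5/4, so f(s)^2 = s^10/16. Integrate:
  int_0^t (s^10/16) ds = t^11/176.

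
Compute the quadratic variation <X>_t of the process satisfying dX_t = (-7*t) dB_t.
<X>_t = 49*t^3/3

For an Itô process dX_t = a(t) dt + b(t) dB_t, the quadratic variation is <X>_t = int_0^t b(s)^2 ds (the drift term does not contribute). Here b(s) = -7*s, so
  b(s)^2 = 49*s^2.
Integrating from 0 to t:
  <X>_t = int_0^t (49*s^2) ds = 49*t^3/3.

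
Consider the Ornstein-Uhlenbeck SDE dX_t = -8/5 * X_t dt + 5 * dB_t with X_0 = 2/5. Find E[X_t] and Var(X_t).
E[X_t] = 2*exp(-8*t/5)/5; Var(X_t) = 125/16 - 125*exp(-16*t/5)/16

The OU SDE dX = -theta X dt + sigma dB admits the integrating factor exp(theta t): d(exp(theta t) X_t) = sigma exp(theta t) dB_t. Integrating from 0 to t:
  X_t = x_0 * exp(-theta t) + sigma * int_0^t exp(-theta (t-s)) dB_s.
The Itô integral has mean 0 and (by the Itô isometry) variance sigma^2 * int_0^t exp(-2 theta (t - s)) ds = sigma^2 * (1 - exp(-2 theta t)) / (2 theta).
With theta = 8/5, sigma = 5, x_0 = 2/5:
  E[X_t] = 2/5 * exp(-8/5 t) = 2*exp(-8*t/5)/5
  Var(X_t) = (5)^2 * (1 - exp(-2*8/5 t)) / (2 * 8/5) = 125/16 - 125*exp(-16*t/5)/16.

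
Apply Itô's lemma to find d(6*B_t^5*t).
d(6*B_t^5*t) = (6*B_t^3*(B_t^2 + 10*t)) dt + (30*B_t^4*t) dB_t

Itô's formula for f(t, x): d f(t, B_t) = (f_t + (1/2) f_xx) dt + f_x dB_t. Compute partials of f(t, x) = 6*t*x^5:
  f_t(t,x)  = 6*x^5
  f_x(t,x)  = 30*t*x^4
  f_xx(t,x) = 120*t*x^3
Assemble drift = f_t + (1/2) f_xx = 6*x^3*(10*t + x^2) and diffusion = f_x = 30*t*x^4. Substituting x = B_t:
  d(6*B_t^5*t) = (6*B_t^3*(B_t^2 + 10*t)) dt + (30*B_t^4*t) dB_t.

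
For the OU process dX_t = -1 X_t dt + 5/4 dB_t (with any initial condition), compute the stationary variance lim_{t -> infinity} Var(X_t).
lim Var(X_t) = 25/32

The OU SDE dX = -theta X dt + sigma dB admits the integrating factor exp(theta t): d(exp(theta t) X_t) = sigma exp(theta t) dB_t. Integrating from 0 to t gives X_t = x_0 * exp(-theta t) + sigma * int_0^t exp(-theta (t-s)) dB_s for any initial x_0. The Itô integral has variance (by the Itô isometry) sigma^2 * int_0^t exp(-2 theta (t - s)) ds = sigma^2 * (1 - exp(-2 theta t)) / (2 theta), independent of x_0.
With theta = 1, sigma = 5/4:
  Var(X_t) = (5/4)^2 * (1 - exp(-2*1 t)) / (2 * 1) = 25/32 - 25*exp(-2*t)/32.
As t -> infinity, exp(-2*1 t) -> 0, so the stationary variance is sigma^2 / (2 theta) = 25/32.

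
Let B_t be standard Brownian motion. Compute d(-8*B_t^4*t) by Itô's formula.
d(-8*B_t^4*t) = (8*B_t^2*(-B_t^2 - 6*t)) dt + (-32*B_t^3*t) dB_t

Itô's formula for f(t, x): d f(t, B_t) = (f_t + (1/2) f_xx) dt + f_x dB_t. Compute partials of f(t, x) = -8*t*x^4:
  f_t(t,x)  = -8*x^4
  f_x(t,x)  = -32*t*x^3
  f_xx(t,x) = -96*t*x^2
Assemble drift = f_t + (1/2) f_xx = 8*x^2*(-6*t - x^2) and diffusion = f_x = -32*t*x^3. Substituting x = B_t:
  d(-8*B_t^4*t) = (8*B_t^2*(-B_t^2 - 6*t)) dt + (-32*B_t^3*t) dB_t.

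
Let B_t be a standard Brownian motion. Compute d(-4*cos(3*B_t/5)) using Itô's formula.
d(-4*cos(3*B_t/5)) = (18*cos(3*B_t/5)/25) dt + (12*sin(3*B_t/5)/5) dB_t

Itô's formula for f(B_t) gives d f(B_t) = f'(B_t) dB_t + (1/2) f''(B_t) dt. Compute derivatives of f(x) = -4*cos(3*x/5):
  f'(x)  = 12*sin(3*x/5)/5
  f''(x) = 36*cos(3*x/5)/25
Substitute x = B_t and multiply the f'' term by 1/2:
  drift     = (1/2) * (36*cos(3*x/5)/25) evaluated at B_t = 18*cos(3*B_t/5)/25
  diffusion = (12*sin(3*x/5)/5) evaluated at B_t = 12*sin(3*B_t/5)/5
Therefore d(-4*cos(3*B_t/5)) = (18*cos(3*B_t/5)/25) dt + (12*sin(3*B_t/5)/5) dB_t.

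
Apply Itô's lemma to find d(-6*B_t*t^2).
d(-6*B_t*t^2) = (-12*B_t*t) dt + (-6*t^2) dB_t

Itô's formula for f(t, x): d f(t, B_t) = (f_t + (1/2) f_xx) dt + f_x dB_t. Compute partials of f(t, x) = -6*t^2*x:
  f_t(t,x)  = -12*t*x
  f_x(t,x)  = -6*t^2
  f_xx(t,x) = 0
Assemble drift = f_t + (1/2) f_xx = -12*t*x and diffusion = f_x = -6*t^2. Substituting x = B_t:
  d(-6*B_t*t^2) = (-12*B_t*t) dt + (-6*t^2) dB_t.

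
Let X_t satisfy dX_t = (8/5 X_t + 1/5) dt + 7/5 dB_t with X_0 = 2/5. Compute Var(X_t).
Var(X_t) = 49*exp(16*t/5)/80 - 49/80

The variance V(t) = Var(X_t) satisfies V'(t) = 2 a V(t) + c^2 with V(0) = 0 (drift coefficient is linear in X, diffusion is constant). With a = 8/5, c = 7/5, the solution is
  V(t) = (c^2 / (2 a)) * (exp(2 a t) - 1)
       = ((7/5)^2 / (2*(8/5))) * (exp((16/5) t) - 1)
       = 49*exp(16*t/5)/80 - 49/80.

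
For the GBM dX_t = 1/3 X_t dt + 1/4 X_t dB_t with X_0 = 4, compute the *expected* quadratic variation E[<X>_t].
E[<X>_t] = 48*exp(35*t/48)/35 - 48/35

<X>_t = int_0^t ((1/4) * X_s)^2 ds. Taking expectation inside the integral: E[<X>_t] = (1/4)^2 * int_0^t E[X_s^2] ds. For GBM, E[X_s^2] = x_0^2 * exp((2 mu + sigma^2) s). Integrating:
  E[<X>_t] = (1/4)^2 * 4^2 * (exp((2*(1/3) + (1/4)^2) t) - 1) / (2*(1/3) + (1/4)^2)
           = (1/4)^2 * 4^2 * (exp((35/48) t) - 1) / (35/48) = 48*exp(35*t/48)/35 - 48/35.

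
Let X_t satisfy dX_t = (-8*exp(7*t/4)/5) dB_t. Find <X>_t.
<X>_t = 128*exp(7*t/2)/175 - 128/175

For an Itô process dX_t = a(t) dt + b(t) dB_t, the quadratic variation is <X>_t = int_0^t b(s)^2 ds (the drift term does not contribute). Here b(s) = -8*exp(7*s/4)/5, so
  b(s)^2 = 64*exp(7*s/2)/25.
Integrating from 0 to t:
  <X>_t = int_0^t (64*exp(7*s/2)/25) ds = 128*exp(7*t/2)/175 - 128/175.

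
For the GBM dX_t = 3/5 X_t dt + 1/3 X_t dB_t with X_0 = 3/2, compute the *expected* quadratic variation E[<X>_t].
E[<X>_t] = 45*exp(59*t/45)/236 - 45/236

<X>_t = int_0^t ((1/3) * X_s)^2 ds. Taking expectation inside the integral: E[<X>_t] = (1/3)^2 * int_0^t E[X_s^2] ds. For GBM, E[X_s^2] = x_0^2 * exp((2 mu + sigma^2) s). Integrating:
  E[<X>_t] = (1/3)^2 * (3/2)^2 * (exp((2*(3/5) + (1/3)^2) t) - 1) / (2*(3/5) + (1/3)^2)
           = (1/3)^2 * (3/2)^2 * (exp((59/45) t) - 1) / (59/45) = 45*exp(59*t/45)/236 - 45/236.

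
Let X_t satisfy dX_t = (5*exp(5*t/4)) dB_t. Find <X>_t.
<X>_t = 10*exp(5*t/2) - 10

For an Itô process dX_t = a(t) dt + b(t) dB_t, the quadratic variation is <X>_t = int_0^t b(s)^2 ds (the drift term does not contribute). Here b(s) = 5*exp(5*s/4), so
  b(s)^2 = 25*exp(5*s/2).
Integrating from 0 to t:
  <X>_t = int_0^t (25*exp(5*s/2)) ds = 10*exp(5*t/2) - 10.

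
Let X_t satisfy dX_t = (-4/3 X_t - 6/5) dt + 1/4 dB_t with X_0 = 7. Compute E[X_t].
E[X_t] = -9/10 + 79*exp(-4*t/3)/10

Taking expectations and using E[dB_t] = 0, the mean m(t) = E[X_t] satisfies the ODE m'(t) = a m(t) + b with m(0) = x_0. With a = -4/3, b = -6/5, x_0 = 7, the solution is
  m(t) = x_0 * exp(a t) + (b/a) * (exp(a t) - 1)
       = 7 * exp((-4/3) t) + ((-6/5)/(-4/3)) * (exp((-4/3) t) - 1)
       = -9/10 + 79*exp(-4*t/3)/10.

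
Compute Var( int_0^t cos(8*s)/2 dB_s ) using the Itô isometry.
Var = t/8 + sin(8*t)*cos(8*t)/64

The Itô integral of a deterministic integrand f(s) has mean 0 because each increment f(s) * (B_{s+ds} - B_s) has mean 0. By the Itô isometry:
  Var( int_0^t f(s) dB_s ) = E[ (int_0^t f(s) dB_s)^2 ] = int_0^t f(s)^2 ds.
Here f(s) = cos(8*s)/2, so f(s)^2 = cos(8*s)^2/4. Integrate:
  int_0^t (cos(8*s)^2/4) ds = t/8 + sin(8*t)*cos(8*t)/64.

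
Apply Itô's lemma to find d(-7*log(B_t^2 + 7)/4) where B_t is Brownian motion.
d(-7*log(B_t^2 + 7)/4) = (7*(B_t^2 - 7)/(4*(B_t^2 + 7)^2)) dt + (-7*B_t/(2*B_t^2 + 14)) dB_t

Itô's formula for f(B_t) gives d f(B_t) = f'(B_t) dB_t + (1/2) f''(B_t) dt. Compute derivatives of f(x) = -7*log(x^2 + 7)/4:
  f'(x)  = -7*x/(2*x^2 + 14)
  f''(x) = 7*(x^2 - 7)/(2*(x^2 + 7)^2)
Substitute x = B_t and multiply the f'' term by 1/2:
  drift     = (1/2) * (7*(x^2 - 7)/(2*(x^2 + 7)^2)) evaluated at B_t = 7*(B_t^2 - 7)/(4*(B_t^2 + 7)^2)
  diffusion = (-7*x/(2*x^2 + 14)) evaluated at B_t = -7*B_t/(2*B_t^2 + 14)
Therefore d(-7*log(B_t^2 + 7)/4) = (7*(B_t^2 - 7)/(4*(B_t^2 + 7)^2)) dt + (-7*B_t/(2*B_t^2 + 14)) dB_t.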